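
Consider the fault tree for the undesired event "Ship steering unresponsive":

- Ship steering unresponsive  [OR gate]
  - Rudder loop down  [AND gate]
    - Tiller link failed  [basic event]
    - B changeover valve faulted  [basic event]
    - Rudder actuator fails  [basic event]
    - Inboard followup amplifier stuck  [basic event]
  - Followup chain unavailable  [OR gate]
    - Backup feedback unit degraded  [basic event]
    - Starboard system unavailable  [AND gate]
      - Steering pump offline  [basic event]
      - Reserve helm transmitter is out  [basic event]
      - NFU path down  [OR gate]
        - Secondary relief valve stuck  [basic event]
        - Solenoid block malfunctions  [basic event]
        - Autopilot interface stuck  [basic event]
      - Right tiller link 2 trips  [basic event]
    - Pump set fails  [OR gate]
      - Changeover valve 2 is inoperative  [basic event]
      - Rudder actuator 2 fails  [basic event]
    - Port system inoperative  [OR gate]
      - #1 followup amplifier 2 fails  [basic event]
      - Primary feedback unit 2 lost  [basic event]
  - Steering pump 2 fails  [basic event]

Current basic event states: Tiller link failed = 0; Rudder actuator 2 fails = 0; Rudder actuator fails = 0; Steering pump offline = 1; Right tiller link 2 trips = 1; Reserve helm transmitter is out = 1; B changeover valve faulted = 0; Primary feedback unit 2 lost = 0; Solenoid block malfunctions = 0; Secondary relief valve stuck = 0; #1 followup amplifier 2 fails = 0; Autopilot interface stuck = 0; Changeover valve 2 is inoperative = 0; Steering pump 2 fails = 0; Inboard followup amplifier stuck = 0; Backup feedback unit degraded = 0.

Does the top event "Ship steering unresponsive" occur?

Rudder loop down [AND]: Tiller link failed=not, B changeover valve faulted=not, Rudder actuator fails=not, Inboard followup amplifier stuck=not → not all inputs occur → does not occur.
NFU path down [OR]: Secondary relief valve stuck=not, Solenoid block malfunctions=not, Autopilot interface stuck=not → no input occurs → does not occur.
Starboard system unavailable [AND]: Steering pump offline=occurs, Reserve helm transmitter is out=occurs, NFU path down=not, Right tiller link 2 trips=occurs → not all inputs occur → does not occur.
Pump set fails [OR]: Changeover valve 2 is inoperative=not, Rudder actuator 2 fails=not → no input occurs → does not occur.
Port system inoperative [OR]: #1 followup amplifier 2 fails=not, Primary feedback unit 2 lost=not → no input occurs → does not occur.
Followup chain unavailable [OR]: Backup feedback unit degraded=not, Starboard system unavailable=not, Pump set fails=not, Port system inoperative=not → no input occurs → does not occur.
Ship steering unresponsive [OR]: Rudder loop down=not, Followup chain unavailable=not, Steering pump 2 fails=not → no input occurs → does not occur.

No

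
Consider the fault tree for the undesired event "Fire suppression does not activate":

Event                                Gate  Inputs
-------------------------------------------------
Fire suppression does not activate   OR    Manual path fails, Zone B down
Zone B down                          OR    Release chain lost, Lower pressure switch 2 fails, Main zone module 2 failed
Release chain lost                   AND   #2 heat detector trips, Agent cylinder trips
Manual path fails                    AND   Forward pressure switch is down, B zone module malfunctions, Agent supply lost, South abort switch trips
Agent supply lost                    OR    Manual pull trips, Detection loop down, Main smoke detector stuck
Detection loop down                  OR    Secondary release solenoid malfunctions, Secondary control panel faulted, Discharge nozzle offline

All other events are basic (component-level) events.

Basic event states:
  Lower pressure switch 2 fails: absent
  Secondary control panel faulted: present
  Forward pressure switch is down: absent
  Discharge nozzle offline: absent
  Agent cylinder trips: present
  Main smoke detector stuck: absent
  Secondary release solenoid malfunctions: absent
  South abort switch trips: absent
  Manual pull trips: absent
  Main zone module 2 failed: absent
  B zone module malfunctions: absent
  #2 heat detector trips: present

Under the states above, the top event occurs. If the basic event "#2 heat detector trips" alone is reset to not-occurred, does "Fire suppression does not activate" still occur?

Counterfactual: set "#2 heat detector trips" to not occurred.
Detection loop down [OR]: Secondary release solenoid malfunctions=not, Secondary control panel faulted=occurs, Discharge nozzle offline=not → at least one input occurs → occurs.
Agent supply lost [OR]: Manual pull trips=not, Detection loop down=occurs, Main smoke detector stuck=not → at least one input occurs → occurs.
Manual path fails [AND]: Forward pressure switch is down=not, B zone module malfunctions=not, Agent supply lost=occurs, South abort switch trips=not → not all inputs occur → does not occur.
Release chain lost [AND]: #2 heat detector trips=not, Agent cylinder trips=occurs → not all inputs occur → does not occur.
Zone B down [OR]: Release chain lost=not, Lower pressure switch 2 fails=not, Main zone module 2 failed=not → no input occurs → does not occur.
Fire suppression does not activate [OR]: Manual path fails=not, Zone B down=not → no input occurs → does not occur.

No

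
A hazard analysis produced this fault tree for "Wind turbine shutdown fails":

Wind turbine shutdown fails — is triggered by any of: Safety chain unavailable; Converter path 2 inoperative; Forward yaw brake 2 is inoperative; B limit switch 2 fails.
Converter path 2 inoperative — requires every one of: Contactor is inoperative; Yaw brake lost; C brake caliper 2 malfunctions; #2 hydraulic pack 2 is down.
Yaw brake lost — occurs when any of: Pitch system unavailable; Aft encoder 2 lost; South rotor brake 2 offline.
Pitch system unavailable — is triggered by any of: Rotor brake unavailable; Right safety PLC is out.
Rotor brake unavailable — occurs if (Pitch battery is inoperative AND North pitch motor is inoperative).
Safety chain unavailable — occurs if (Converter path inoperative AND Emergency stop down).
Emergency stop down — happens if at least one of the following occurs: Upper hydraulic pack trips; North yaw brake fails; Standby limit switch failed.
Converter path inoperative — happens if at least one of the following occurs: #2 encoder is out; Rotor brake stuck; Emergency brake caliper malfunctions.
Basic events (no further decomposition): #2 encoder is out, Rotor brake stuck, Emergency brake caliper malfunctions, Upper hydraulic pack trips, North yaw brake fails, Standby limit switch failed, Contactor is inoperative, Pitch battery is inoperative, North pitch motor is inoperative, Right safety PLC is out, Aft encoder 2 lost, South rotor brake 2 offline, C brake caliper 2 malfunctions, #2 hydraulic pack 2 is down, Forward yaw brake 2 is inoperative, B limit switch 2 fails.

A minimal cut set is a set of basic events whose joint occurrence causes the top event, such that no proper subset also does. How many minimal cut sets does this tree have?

15

Converter path inoperative [OR]: union of children's cut sets → 3 cut set(s).
Emergency stop down [OR]: union of children's cut sets → 3 cut set(s).
Safety chain unavailable [AND]: one cut set from each child combined → 3 × 3 = 9 cut set(s).
Rotor brake unavailable [AND]: one cut set from each child combined → 1 × 1 = 1 cut set(s).
Pitch system unavailable [OR]: union of children's cut sets → 2 cut set(s).
Yaw brake lost [OR]: union of children's cut sets → 4 cut set(s).
Converter path 2 inoperative [AND]: one cut set from each child combined → 1 × 4 × 1 × 1 = 4 cut set(s).
Wind turbine shutdown fails [OR]: union of children's cut sets → 15 cut set(s).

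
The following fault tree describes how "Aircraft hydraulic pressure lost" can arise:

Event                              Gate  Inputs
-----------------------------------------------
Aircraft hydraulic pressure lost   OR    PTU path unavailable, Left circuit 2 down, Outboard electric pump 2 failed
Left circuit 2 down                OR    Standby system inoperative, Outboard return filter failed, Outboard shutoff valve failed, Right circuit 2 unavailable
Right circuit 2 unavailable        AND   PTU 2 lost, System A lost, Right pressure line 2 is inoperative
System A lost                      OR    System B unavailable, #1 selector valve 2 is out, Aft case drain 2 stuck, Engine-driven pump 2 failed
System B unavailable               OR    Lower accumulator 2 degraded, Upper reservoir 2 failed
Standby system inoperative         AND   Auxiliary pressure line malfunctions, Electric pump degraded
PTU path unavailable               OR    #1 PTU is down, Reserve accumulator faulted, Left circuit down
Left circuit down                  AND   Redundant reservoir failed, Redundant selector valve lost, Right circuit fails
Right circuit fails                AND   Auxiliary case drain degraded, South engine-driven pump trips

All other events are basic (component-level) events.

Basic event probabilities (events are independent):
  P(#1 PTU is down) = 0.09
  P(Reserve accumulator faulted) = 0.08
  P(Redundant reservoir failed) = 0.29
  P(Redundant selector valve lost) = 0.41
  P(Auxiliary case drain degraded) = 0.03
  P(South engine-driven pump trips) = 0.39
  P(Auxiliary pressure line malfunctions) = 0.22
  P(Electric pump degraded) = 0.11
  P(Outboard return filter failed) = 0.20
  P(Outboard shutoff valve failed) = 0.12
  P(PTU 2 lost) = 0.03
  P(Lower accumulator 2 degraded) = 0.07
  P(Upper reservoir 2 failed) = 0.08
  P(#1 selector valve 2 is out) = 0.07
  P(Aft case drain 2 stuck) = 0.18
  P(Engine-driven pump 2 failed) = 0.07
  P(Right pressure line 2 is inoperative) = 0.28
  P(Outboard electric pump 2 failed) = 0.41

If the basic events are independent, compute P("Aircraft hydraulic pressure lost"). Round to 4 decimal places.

P(Right circuit fails) [AND] = 0.03 × 0.39 = 0.011700
P(Left circuit down) [AND] = 0.29 × 0.41 × 0.011700 = 0.001391
P(PTU path unavailable) [OR] = 1 − (1−0.09) × (1−0.08) × (1−0.001391) = 0.163965
P(Standby system inoperative) [AND] = 0.22 × 0.11 = 0.024200
P(System B unavailable) [OR] = 1 − (1−0.07) × (1−0.08) = 0.144400
P(System A lost) [OR] = 1 − (1−0.144400) × (1−0.07) × (1−0.18) × (1−0.07) = 0.393193
P(Right circuit 2 unavailable) [AND] = 0.03 × 0.393193 × 0.28 = 0.003303
P(Left circuit 2 down) [OR] = 1 − (1−0.024200) × (1−0.20) × (1−0.12) × (1−0.003303) = 0.315306
P(Aircraft hydraulic pressure lost) [OR] = 1 − (1−0.163965) × (1−0.315306) × (1−0.41) = 0.662267
Rounded to 4 decimal places: P(Aircraft hydraulic pressure lost) ≈ 0.6623.

0.6623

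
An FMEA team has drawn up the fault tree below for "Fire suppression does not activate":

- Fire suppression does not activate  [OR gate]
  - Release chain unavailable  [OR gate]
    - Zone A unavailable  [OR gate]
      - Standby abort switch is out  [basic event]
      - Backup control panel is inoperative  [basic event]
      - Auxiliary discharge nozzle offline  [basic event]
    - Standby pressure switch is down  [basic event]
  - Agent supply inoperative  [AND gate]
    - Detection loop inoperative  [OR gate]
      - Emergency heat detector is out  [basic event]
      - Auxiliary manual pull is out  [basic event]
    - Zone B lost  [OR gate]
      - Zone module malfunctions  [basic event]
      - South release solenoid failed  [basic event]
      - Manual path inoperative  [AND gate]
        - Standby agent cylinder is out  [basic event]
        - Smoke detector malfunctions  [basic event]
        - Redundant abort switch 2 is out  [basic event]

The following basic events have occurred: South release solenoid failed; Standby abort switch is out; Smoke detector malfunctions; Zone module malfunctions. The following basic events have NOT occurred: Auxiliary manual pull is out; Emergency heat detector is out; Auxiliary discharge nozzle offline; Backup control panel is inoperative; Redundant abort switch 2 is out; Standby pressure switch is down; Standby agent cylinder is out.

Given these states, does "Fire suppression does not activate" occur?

Yes

Zone A unavailable [OR]: Standby abort switch is out=occurs, Backup control panel is inoperative=not, Auxiliary discharge nozzle offline=not → at least one input occurs → occurs.
Release chain unavailable [OR]: Zone A unavailable=occurs, Standby pressure switch is down=not → at least one input occurs → occurs.
Detection loop inoperative [OR]: Emergency heat detector is out=not, Auxiliary manual pull is out=not → no input occurs → does not occur.
Manual path inoperative [AND]: Standby agent cylinder is out=not, Smoke detector malfunctions=occurs, Redundant abort switch 2 is out=not → not all inputs occur → does not occur.
Zone B lost [OR]: Zone module malfunctions=occurs, South release solenoid failed=occurs, Manual path inoperative=not → at least one input occurs → occurs.
Agent supply inoperative [AND]: Detection loop inoperative=not, Zone B lost=occurs → not all inputs occur → does not occur.
Fire suppression does not activate [OR]: Release chain unavailable=occurs, Agent supply inoperative=not → at least one input occurs → occurs.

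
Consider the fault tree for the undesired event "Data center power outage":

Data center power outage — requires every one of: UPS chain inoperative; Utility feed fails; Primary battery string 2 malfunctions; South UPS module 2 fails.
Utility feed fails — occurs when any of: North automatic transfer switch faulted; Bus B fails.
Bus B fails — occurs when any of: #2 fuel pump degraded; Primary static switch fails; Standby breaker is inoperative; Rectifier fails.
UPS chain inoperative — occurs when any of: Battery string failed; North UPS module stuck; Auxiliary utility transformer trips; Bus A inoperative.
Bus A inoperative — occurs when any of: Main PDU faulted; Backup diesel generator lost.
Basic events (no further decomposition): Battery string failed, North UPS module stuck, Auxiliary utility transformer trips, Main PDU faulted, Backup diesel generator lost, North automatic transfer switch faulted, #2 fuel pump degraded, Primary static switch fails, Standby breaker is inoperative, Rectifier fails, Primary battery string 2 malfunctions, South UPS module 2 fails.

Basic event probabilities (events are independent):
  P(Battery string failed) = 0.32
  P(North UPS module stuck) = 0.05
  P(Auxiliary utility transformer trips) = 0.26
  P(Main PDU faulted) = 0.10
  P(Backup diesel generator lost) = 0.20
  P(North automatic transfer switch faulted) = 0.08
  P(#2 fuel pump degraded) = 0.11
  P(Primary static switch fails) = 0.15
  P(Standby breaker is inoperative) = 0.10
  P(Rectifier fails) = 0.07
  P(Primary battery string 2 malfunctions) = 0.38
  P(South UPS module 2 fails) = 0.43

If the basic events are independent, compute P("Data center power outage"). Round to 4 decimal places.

0.0447

P(Bus A inoperative) [OR] = 1 − (1−0.10) × (1−0.20) = 0.280000
P(UPS chain inoperative) [OR] = 1 − (1−0.32) × (1−0.05) × (1−0.26) × (1−0.280000) = 0.655811
P(Bus B fails) [OR] = 1 − (1−0.11) × (1−0.15) × (1−0.10) × (1−0.07) = 0.366810
P(Utility feed fails) [OR] = 1 − (1−0.08) × (1−0.366810) = 0.417465
P(Data center power outage) [AND] = 0.655811 × 0.417465 × 0.38 × 0.43 = 0.044735
Rounded to 4 decimal places: P(Data center power outage) ≈ 0.0447.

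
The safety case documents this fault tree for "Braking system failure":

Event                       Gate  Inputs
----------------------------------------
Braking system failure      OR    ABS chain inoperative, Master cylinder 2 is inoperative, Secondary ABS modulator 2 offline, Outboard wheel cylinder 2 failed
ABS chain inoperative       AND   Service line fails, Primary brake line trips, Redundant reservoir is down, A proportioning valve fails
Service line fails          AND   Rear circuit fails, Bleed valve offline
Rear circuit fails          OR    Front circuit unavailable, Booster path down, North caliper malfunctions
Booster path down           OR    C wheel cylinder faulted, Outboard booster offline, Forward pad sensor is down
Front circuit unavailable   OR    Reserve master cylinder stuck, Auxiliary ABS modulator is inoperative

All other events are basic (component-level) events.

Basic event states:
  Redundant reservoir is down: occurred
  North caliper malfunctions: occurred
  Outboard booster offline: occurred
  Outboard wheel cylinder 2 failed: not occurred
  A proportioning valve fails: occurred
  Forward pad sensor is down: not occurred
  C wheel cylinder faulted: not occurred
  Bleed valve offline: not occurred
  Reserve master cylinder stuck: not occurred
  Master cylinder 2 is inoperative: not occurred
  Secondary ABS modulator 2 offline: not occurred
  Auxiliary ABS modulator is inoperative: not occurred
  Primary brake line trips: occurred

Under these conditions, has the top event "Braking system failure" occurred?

No

Front circuit unavailable [OR]: Reserve master cylinder stuck=not, Auxiliary ABS modulator is inoperative=not → no input occurs → does not occur.
Booster path down [OR]: C wheel cylinder faulted=not, Outboard booster offline=occurs, Forward pad sensor is down=not → at least one input occurs → occurs.
Rear circuit fails [OR]: Front circuit unavailable=not, Booster path down=occurs, North caliper malfunctions=occurs → at least one input occurs → occurs.
Service line fails [AND]: Rear circuit fails=occurs, Bleed valve offline=not → not all inputs occur → does not occur.
ABS chain inoperative [AND]: Service line fails=not, Primary brake line trips=occurs, Redundant reservoir is down=occurs, A proportioning valve fails=occurs → not all inputs occur → does not occur.
Braking system failure [OR]: ABS chain inoperative=not, Master cylinder 2 is inoperative=not, Secondary ABS modulator 2 offline=not, Outboard wheel cylinder 2 failed=not → no input occurs → does not occur.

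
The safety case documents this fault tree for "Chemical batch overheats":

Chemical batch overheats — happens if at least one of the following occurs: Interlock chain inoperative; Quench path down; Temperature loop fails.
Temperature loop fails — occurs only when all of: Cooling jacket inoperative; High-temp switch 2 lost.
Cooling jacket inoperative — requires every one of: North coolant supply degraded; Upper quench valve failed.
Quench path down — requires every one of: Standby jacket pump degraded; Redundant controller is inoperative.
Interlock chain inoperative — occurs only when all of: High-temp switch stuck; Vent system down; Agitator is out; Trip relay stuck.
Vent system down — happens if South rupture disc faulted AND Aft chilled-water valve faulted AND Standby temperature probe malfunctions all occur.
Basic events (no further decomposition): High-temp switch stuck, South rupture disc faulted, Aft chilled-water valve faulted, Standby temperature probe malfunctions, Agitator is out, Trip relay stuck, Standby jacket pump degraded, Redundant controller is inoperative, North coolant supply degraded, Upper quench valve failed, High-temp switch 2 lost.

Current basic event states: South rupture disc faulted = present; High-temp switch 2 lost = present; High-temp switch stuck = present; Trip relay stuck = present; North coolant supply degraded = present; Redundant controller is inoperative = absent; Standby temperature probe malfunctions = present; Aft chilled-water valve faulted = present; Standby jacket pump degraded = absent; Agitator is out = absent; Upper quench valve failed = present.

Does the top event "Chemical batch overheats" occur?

Vent system down [AND]: South rupture disc faulted=occurs, Aft chilled-water valve faulted=occurs, Standby temperature probe malfunctions=occurs → all inputs occur → occurs.
Interlock chain inoperative [AND]: High-temp switch stuck=occurs, Vent system down=occurs, Agitator is out=not, Trip relay stuck=occurs → not all inputs occur → does not occur.
Quench path down [AND]: Standby jacket pump degraded=not, Redundant controller is inoperative=not → not all inputs occur → does not occur.
Cooling jacket inoperative [AND]: North coolant supply degraded=occurs, Upper quench valve failed=occurs → all inputs occur → occurs.
Temperature loop fails [AND]: Cooling jacket inoperative=occurs, High-temp switch 2 lost=occurs → all inputs occur → occurs.
Chemical batch overheats [OR]: Interlock chain inoperative=not, Quench path down=not, Temperature loop fails=occurs → at least one input occurs → occurs.

Yes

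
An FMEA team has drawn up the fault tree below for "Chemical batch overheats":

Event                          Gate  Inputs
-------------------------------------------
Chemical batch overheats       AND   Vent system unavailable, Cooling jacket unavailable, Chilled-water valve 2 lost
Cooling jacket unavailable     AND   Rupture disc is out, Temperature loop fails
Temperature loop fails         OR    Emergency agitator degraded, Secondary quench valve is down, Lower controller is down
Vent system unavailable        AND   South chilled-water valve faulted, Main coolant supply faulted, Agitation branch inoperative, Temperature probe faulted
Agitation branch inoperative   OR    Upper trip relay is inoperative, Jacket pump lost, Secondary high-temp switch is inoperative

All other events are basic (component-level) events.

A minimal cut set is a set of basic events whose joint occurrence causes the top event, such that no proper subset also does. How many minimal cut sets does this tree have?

Agitation branch inoperative [OR]: union of children's cut sets → 3 cut set(s).
Vent system unavailable [AND]: one cut set from each child combined → 1 × 1 × 3 × 1 = 3 cut set(s).
Temperature loop fails [OR]: union of children's cut sets → 3 cut set(s).
Cooling jacket unavailable [AND]: one cut set from each child combined → 1 × 3 = 3 cut set(s).
Chemical batch overheats [AND]: one cut set from each child combined → 3 × 3 × 1 = 9 cut set(s).
Minimal cut sets: {Chilled-water valve 2 lost, Emergency agitator degraded, Main coolant supply faulted, Rupture disc is out, South chilled-water valve faulted, Temperature probe faulted, Upper trip relay is inoperative}; {Chilled-water valve 2 lost, Main coolant supply faulted, Rupture disc is out, Secondary quench valve is down, South chilled-water valve faulted, Temperature probe faulted, Upper trip relay is inoperative}; {Chilled-water valve 2 lost, Lower controller is down, Main coolant supply faulted, Rupture disc is out, South chilled-water valve faulted, Temperature probe faulted, Upper trip relay is inoperative}; {Chilled-water valve 2 lost, Emergency agitator degraded, Jacket pump lost, Main coolant supply faulted, Rupture disc is out, South chilled-water valve faulted, Temperature probe faulted}; {Chilled-water valve 2 lost, Jacket pump lost, Main coolant supply faulted, Rupture disc is out, Secondary quench valve is down, South chilled-water valve faulted, Temperature probe faulted}; {Chilled-water valve 2 lost, Jacket pump lost, Lower controller is down, Main coolant supply faulted, Rupture disc is out, South chilled-water valve faulted, Temperature probe faulted}; {Chilled-water valve 2 lost, Emergency agitator degraded, Main coolant supply faulted, Rupture disc is out, Secondary high-temp switch is inoperative, South chilled-water valve faulted, Temperature probe faulted}; {Chilled-water valve 2 lost, Main coolant supply faulted, Rupture disc is out, Secondary high-temp switch is inoperative, Secondary quench valve is down, South chilled-water valve faulted, Temperature probe faulted}; {Chilled-water valve 2 lost, Lower controller is down, Main coolant supply faulted, Rupture disc is out, Secondary high-temp switch is inoperative, South chilled-water valve faulted, Temperature probe faulted}.

9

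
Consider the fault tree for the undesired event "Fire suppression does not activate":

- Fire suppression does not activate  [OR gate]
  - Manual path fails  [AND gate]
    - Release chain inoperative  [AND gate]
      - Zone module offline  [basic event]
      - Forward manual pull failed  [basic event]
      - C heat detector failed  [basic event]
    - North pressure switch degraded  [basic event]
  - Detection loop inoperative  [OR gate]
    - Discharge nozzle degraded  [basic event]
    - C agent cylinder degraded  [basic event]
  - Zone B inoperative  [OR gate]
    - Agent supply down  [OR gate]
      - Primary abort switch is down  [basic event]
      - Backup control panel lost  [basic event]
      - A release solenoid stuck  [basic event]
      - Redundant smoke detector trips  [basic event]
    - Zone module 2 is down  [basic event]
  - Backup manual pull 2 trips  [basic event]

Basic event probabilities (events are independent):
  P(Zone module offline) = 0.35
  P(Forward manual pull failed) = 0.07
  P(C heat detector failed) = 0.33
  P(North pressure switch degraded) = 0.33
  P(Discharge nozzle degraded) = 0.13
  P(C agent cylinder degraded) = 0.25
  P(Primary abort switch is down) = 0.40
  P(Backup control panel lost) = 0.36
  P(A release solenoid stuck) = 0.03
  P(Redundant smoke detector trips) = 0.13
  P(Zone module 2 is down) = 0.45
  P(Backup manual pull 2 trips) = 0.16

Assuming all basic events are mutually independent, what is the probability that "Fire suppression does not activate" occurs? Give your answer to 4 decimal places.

P(Release chain inoperative) [AND] = 0.35 × 0.07 × 0.33 = 0.008085
P(Manual path fails) [AND] = 0.008085 × 0.33 = 0.002668
P(Detection loop inoperative) [OR] = 1 − (1−0.13) × (1−0.25) = 0.347500
P(Agent supply down) [OR] = 1 − (1−0.40) × (1−0.36) × (1−0.03) × (1−0.13) = 0.675942
P(Zone B inoperative) [OR] = 1 − (1−0.675942) × (1−0.45) = 0.821768
P(Fire suppression does not activate) [OR] = 1 − (1−0.002668) × (1−0.347500) × (1−0.821768) × (1−0.16) = 0.902572
Rounded to 4 decimal places: P(Fire suppression does not activate) ≈ 0.9026.

0.9026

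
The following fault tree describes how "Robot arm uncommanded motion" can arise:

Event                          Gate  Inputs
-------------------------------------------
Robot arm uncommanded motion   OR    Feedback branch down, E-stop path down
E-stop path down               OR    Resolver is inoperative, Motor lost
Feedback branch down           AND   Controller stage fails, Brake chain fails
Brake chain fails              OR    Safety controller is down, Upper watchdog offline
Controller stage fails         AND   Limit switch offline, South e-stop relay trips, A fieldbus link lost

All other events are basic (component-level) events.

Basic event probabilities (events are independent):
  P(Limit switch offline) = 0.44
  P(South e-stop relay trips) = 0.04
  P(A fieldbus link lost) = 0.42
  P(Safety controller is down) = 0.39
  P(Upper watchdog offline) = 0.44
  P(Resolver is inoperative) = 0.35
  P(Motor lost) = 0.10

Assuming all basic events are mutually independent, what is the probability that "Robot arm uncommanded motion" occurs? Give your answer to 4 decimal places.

P(Controller stage fails) [AND] = 0.44 × 0.04 × 0.42 = 0.007392
P(Brake chain fails) [OR] = 1 − (1−0.39) × (1−0.44) = 0.658400
P(Feedback branch down) [AND] = 0.007392 × 0.658400 = 0.004867
P(E-stop path down) [OR] = 1 − (1−0.35) × (1−0.10) = 0.415000
P(Robot arm uncommanded motion) [OR] = 1 − (1−0.004867) × (1−0.415000) = 0.417847
Rounded to 4 decimal places: P(Robot arm uncommanded motion) ≈ 0.4178.

0.4178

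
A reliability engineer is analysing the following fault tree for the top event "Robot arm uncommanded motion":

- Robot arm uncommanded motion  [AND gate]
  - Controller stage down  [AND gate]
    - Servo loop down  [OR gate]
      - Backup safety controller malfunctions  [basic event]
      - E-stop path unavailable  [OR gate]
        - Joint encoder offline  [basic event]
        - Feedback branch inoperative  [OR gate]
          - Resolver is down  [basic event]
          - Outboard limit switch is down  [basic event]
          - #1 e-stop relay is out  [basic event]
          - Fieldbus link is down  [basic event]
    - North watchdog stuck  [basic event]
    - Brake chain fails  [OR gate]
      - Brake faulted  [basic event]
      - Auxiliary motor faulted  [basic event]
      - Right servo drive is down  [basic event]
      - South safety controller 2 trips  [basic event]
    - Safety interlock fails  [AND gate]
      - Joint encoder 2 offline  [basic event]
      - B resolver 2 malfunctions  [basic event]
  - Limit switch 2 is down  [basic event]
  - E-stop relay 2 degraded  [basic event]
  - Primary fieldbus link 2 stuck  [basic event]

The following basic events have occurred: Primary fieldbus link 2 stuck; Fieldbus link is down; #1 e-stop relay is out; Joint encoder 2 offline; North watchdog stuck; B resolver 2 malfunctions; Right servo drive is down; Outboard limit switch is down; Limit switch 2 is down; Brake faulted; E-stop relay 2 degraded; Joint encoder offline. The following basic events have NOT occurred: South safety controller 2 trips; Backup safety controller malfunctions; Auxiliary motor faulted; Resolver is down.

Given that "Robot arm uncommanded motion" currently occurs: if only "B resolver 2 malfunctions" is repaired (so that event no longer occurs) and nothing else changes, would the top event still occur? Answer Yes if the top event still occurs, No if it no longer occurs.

Counterfactual: set "B resolver 2 malfunctions" to not occurred.
Feedback branch inoperative [OR]: Resolver is down=not, Outboard limit switch is down=occurs, #1 e-stop relay is out=occurs, Fieldbus link is down=occurs → at least one input occurs → occurs.
E-stop path unavailable [OR]: Joint encoder offline=occurs, Feedback branch inoperative=occurs → at least one input occurs → occurs.
Servo loop down [OR]: Backup safety controller malfunctions=not, E-stop path unavailable=occurs → at least one input occurs → occurs.
Brake chain fails [OR]: Brake faulted=occurs, Auxiliary motor faulted=not, Right servo drive is down=occurs, South safety controller 2 trips=not → at least one input occurs → occurs.
Safety interlock fails [AND]: Joint encoder 2 offline=occurs, B resolver 2 malfunctions=not → not all inputs occur → does not occur.
Controller stage down [AND]: Servo loop down=occurs, North watchdog stuck=occurs, Brake chain fails=occurs, Safety interlock fails=not → not all inputs occur → does not occur.
Robot arm uncommanded motion [AND]: Controller stage down=not, Limit switch 2 is down=occurs, E-stop relay 2 degraded=occurs, Primary fieldbus link 2 stuck=occurs → not all inputs occur → does not occur.

No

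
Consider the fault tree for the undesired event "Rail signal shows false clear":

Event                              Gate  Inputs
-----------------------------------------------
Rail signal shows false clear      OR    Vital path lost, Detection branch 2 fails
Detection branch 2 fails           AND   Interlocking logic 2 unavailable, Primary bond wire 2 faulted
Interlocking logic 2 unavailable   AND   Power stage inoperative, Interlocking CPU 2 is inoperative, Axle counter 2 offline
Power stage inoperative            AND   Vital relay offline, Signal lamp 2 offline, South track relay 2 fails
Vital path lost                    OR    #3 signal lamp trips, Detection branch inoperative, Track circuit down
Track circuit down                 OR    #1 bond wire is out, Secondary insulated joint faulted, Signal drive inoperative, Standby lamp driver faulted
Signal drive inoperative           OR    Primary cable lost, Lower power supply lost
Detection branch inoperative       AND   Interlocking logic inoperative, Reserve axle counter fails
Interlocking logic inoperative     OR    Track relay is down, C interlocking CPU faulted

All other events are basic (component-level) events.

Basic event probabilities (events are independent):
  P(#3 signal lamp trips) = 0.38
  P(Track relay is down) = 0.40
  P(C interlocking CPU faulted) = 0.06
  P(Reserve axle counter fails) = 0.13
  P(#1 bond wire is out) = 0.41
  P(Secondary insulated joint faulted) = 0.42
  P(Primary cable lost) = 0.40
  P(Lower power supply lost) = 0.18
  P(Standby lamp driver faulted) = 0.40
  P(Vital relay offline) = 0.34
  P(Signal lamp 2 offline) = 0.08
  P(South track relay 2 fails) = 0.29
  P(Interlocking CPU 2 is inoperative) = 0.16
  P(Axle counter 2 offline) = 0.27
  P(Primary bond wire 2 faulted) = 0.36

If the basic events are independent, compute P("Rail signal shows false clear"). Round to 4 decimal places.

P(Interlocking logic inoperative) [OR] = 1 − (1−0.40) × (1−0.06) = 0.436000
P(Detection branch inoperative) [AND] = 0.436000 × 0.13 = 0.056680
P(Signal drive inoperative) [OR] = 1 − (1−0.40) × (1−0.18) = 0.508000
P(Track circuit down) [OR] = 1 − (1−0.41) × (1−0.42) × (1−0.508000) × (1−0.40) = 0.898983
P(Vital path lost) [OR] = 1 − (1−0.38) × (1−0.056680) × (1−0.898983) = 0.940919
P(Power stage inoperative) [AND] = 0.34 × 0.08 × 0.29 = 0.007888
P(Interlocking logic 2 unavailable) [AND] = 0.007888 × 0.16 × 0.27 = 0.000341
P(Detection branch 2 fails) [AND] = 0.000341 × 0.36 = 0.000123
P(Rail signal shows false clear) [OR] = 1 − (1−0.940919) × (1−0.000123) = 0.940926
Rounded to 4 decimal places: P(Rail signal shows false clear) ≈ 0.9409.

0.9409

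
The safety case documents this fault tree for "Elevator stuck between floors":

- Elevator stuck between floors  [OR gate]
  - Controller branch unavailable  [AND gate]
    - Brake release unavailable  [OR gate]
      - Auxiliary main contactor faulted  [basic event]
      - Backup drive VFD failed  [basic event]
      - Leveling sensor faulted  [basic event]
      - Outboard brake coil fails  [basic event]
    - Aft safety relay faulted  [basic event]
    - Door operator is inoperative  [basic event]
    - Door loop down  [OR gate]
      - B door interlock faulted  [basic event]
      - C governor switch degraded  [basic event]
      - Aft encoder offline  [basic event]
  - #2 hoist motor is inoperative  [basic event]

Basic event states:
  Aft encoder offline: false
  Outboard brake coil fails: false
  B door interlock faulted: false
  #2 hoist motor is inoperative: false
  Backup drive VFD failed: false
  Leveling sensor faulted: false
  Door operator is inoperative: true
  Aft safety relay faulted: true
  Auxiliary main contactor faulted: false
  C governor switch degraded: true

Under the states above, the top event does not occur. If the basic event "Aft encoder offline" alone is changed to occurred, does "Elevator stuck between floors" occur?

Counterfactual: set "Aft encoder offline" to occurred.
Brake release unavailable [OR]: Auxiliary main contactor faulted=not, Backup drive VFD failed=not, Leveling sensor faulted=not, Outboard brake coil fails=not → no input occurs → does not occur.
Door loop down [OR]: B door interlock faulted=not, C governor switch degraded=occurs, Aft encoder offline=occurs → at least one input occurs → occurs.
Controller branch unavailable [AND]: Brake release unavailable=not, Aft safety relay faulted=occurs, Door operator is inoperative=occurs, Door loop down=occurs → not all inputs occur → does not occur.
Elevator stuck between floors [OR]: Controller branch unavailable=not, #2 hoist motor is inoperative=not → no input occurs → does not occur.

No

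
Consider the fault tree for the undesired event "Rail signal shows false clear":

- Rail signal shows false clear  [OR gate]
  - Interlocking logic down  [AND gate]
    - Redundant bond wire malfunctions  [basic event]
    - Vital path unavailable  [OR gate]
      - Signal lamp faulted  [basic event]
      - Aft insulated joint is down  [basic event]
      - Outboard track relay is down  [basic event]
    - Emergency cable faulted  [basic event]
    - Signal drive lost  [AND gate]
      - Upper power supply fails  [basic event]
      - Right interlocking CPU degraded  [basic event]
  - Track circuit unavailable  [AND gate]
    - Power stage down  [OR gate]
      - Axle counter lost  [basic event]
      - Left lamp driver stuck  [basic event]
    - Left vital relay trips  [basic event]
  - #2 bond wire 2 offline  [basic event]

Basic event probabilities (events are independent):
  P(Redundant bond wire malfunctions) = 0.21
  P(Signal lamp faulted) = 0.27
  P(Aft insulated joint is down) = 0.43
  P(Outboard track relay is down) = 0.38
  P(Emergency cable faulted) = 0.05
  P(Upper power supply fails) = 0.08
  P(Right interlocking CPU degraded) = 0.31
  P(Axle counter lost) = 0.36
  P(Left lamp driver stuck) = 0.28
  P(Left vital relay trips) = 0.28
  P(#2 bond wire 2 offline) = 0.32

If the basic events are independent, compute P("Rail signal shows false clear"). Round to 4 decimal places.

0.4228

P(Vital path unavailable) [OR] = 1 − (1−0.27) × (1−0.43) × (1−0.38) = 0.742018
P(Signal drive lost) [AND] = 0.08 × 0.31 = 0.024800
P(Interlocking logic down) [AND] = 0.21 × 0.742018 × 0.05 × 0.024800 = 0.000193
P(Power stage down) [OR] = 1 − (1−0.36) × (1−0.28) = 0.539200
P(Track circuit unavailable) [AND] = 0.539200 × 0.28 = 0.150976
P(Rail signal shows false clear) [OR] = 1 − (1−0.000193) × (1−0.150976) × (1−0.32) = 0.422775
Rounded to 4 decimal places: P(Rail signal shows false clear) ≈ 0.4228.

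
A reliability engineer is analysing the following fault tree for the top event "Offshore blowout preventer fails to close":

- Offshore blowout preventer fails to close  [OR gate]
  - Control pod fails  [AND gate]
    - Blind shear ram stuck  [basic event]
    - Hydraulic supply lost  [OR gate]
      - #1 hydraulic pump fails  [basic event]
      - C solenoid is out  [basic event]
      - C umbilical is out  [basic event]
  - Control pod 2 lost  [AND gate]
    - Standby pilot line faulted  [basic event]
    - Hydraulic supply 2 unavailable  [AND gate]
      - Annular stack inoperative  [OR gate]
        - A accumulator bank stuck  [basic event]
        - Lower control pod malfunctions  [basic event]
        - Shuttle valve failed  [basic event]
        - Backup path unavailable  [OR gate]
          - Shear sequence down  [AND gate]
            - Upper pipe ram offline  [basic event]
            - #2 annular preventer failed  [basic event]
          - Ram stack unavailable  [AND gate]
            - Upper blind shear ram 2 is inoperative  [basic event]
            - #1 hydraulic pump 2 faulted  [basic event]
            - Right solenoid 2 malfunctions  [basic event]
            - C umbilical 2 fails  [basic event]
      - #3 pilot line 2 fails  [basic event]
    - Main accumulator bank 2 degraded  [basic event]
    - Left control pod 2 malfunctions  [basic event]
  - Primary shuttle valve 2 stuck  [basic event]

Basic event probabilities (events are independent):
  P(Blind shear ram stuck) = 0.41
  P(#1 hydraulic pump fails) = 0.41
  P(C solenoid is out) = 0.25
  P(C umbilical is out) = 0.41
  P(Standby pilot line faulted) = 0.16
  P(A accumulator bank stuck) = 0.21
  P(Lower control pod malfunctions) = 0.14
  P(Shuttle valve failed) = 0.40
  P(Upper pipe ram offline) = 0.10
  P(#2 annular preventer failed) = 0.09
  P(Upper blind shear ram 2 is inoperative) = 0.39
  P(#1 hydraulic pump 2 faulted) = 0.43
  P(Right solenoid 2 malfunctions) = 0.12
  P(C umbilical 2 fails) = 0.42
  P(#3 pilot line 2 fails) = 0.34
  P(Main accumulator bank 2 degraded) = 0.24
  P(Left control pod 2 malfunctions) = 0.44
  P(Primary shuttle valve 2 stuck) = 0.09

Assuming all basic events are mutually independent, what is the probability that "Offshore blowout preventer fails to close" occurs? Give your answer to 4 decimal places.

0.3679

P(Hydraulic supply lost) [OR] = 1 − (1−0.41) × (1−0.25) × (1−0.41) = 0.738925
P(Control pod fails) [AND] = 0.41 × 0.738925 = 0.302959
P(Shear sequence down) [AND] = 0.10 × 0.09 = 0.009000
P(Ram stack unavailable) [AND] = 0.39 × 0.43 × 0.12 × 0.42 = 0.008452
P(Backup path unavailable) [OR] = 1 − (1−0.009000) × (1−0.008452) = 0.017376
P(Annular stack inoperative) [OR] = 1 − (1−0.21) × (1−0.14) × (1−0.40) × (1−0.017376) = 0.599443
P(Hydraulic supply 2 unavailable) [AND] = 0.599443 × 0.34 = 0.203811
P(Control pod 2 lost) [AND] = 0.16 × 0.203811 × 0.24 × 0.44 = 0.003444
P(Offshore blowout preventer fails to close) [OR] = 1 − (1−0.302959) × (1−0.003444) × (1−0.09) = 0.367877
Rounded to 4 decimal places: P(Offshore blowout preventer fails to close) ≈ 0.3679.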